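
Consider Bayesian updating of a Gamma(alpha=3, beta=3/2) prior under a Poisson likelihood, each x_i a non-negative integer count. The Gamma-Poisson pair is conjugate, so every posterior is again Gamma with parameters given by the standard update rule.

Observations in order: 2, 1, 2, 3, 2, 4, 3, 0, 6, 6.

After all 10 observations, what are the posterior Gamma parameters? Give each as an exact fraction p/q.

alpha=32, beta=23/2

obs 1: x=2 → posterior Gamma(5, 5/2)
obs 2: x=1 → posterior Gamma(6, 7/2)
obs 3: x=2 → posterior Gamma(8, 9/2)
obs 4: x=3 → posterior Gamma(11, 11/2)
obs 5: x=2 → posterior Gamma(13, 13/2)
obs 6: x=4 → posterior Gamma(17, 15/2)
obs 7: x=3 → posterior Gamma(20, 17/2)
obs 8: x=0 → posterior Gamma(20, 19/2)
obs 9: x=6 → posterior Gamma(26, 21/2)
obs 10: x=6 → posterior Gamma(32, 23/2)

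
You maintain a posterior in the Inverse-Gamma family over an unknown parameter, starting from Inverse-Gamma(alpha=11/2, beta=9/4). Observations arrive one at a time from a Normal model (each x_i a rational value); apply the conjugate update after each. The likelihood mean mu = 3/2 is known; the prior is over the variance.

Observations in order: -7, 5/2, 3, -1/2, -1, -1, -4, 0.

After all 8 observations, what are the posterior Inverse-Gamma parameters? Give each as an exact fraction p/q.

alpha=19/2, beta=129/2

obs 1: x=-7 → posterior Inverse-Gamma(6, 307/8)
obs 2: x=5/2 → posterior Inverse-Gamma(13/2, 311/8)
obs 3: x=3 → posterior Inverse-Gamma(7, 40)
obs 4: x=-1/2 → posterior Inverse-Gamma(15/2, 42)
obs 5: x=-1 → posterior Inverse-Gamma(8, 361/8)
obs 6: x=-1 → posterior Inverse-Gamma(17/2, 193/4)
obs 7: x=-4 → posterior Inverse-Gamma(9, 507/8)
obs 8: x=0 → posterior Inverse-Gamma(19/2, 129/2)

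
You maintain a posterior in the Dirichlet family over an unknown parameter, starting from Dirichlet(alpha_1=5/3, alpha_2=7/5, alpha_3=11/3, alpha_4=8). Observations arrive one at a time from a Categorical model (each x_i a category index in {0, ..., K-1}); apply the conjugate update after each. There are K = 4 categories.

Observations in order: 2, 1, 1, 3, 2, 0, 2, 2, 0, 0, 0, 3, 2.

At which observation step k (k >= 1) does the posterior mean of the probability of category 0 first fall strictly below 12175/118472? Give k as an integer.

obs 1: x=2 → posterior Dirichlet(5/3, 7/5, 14/3, 8)
obs 2: x=1 → posterior Dirichlet(5/3, 12/5, 14/3, 8)
obs 3: x=1 → posterior Dirichlet(5/3, 17/5, 14/3, 8)
obs 4: x=3 → posterior Dirichlet(5/3, 17/5, 14/3, 9)
obs 5: x=2 → posterior Dirichlet(5/3, 17/5, 17/3, 9)
obs 6: x=0 → posterior Dirichlet(8/3, 17/5, 17/3, 9)
obs 7: x=2 → posterior Dirichlet(8/3, 17/5, 20/3, 9)
obs 8: x=2 → posterior Dirichlet(8/3, 17/5, 23/3, 9)
obs 9: x=0 → posterior Dirichlet(11/3, 17/5, 23/3, 9)
obs 10: x=0 → posterior Dirichlet(14/3, 17/5, 23/3, 9)
obs 11: x=0 → posterior Dirichlet(17/3, 17/5, 23/3, 9)
obs 12: x=3 → posterior Dirichlet(17/3, 17/5, 23/3, 10)
obs 13: x=2 → posterior Dirichlet(17/3, 17/5, 26/3, 10)

k = 2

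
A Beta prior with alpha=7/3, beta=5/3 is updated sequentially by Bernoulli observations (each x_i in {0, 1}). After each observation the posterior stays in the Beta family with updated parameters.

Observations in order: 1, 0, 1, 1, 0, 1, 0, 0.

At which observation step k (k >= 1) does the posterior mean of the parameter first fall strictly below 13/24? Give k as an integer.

obs 1: x=1 → posterior Beta(10/3, 5/3)
obs 2: x=0 → posterior Beta(10/3, 8/3)
obs 3: x=1 → posterior Beta(13/3, 8/3)
obs 4: x=1 → posterior Beta(16/3, 8/3)
obs 5: x=0 → posterior Beta(16/3, 11/3)
obs 6: x=1 → posterior Beta(19/3, 11/3)
obs 7: x=0 → posterior Beta(19/3, 14/3)
obs 8: x=0 → posterior Beta(19/3, 17/3)

k = 8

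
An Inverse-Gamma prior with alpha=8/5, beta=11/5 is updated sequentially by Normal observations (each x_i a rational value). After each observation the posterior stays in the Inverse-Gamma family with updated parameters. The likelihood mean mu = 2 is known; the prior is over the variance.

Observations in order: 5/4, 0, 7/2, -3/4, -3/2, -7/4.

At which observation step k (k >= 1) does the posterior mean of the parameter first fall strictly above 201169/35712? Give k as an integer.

k = 6

obs 1: x=5/4 → posterior Inverse-Gamma(21/10, 397/160)
obs 2: x=0 → posterior Inverse-Gamma(13/5, 717/160)
obs 3: x=7/2 → posterior Inverse-Gamma(31/10, 897/160)
obs 4: x=-3/4 → posterior Inverse-Gamma(18/5, 751/80)
obs 5: x=-3/2 → posterior Inverse-Gamma(41/10, 1241/80)
obs 6: x=-7/4 → posterior Inverse-Gamma(23/5, 3607/160)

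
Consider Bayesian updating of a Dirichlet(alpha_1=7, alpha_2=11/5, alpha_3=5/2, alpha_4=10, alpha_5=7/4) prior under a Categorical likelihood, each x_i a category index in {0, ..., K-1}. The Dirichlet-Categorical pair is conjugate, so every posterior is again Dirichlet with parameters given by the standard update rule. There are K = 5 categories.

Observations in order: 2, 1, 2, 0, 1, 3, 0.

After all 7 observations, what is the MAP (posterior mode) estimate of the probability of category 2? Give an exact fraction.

obs 1: x=2 → posterior Dirichlet(7, 11/5, 7/2, 10, 7/4)
obs 2: x=1 → posterior Dirichlet(7, 16/5, 7/2, 10, 7/4)
obs 3: x=2 → posterior Dirichlet(7, 16/5, 9/2, 10, 7/4)
obs 4: x=0 → posterior Dirichlet(8, 16/5, 9/2, 10, 7/4)
obs 5: x=1 → posterior Dirichlet(8, 21/5, 9/2, 10, 7/4)
obs 6: x=3 → posterior Dirichlet(8, 21/5, 9/2, 11, 7/4)
obs 7: x=0 → posterior Dirichlet(9, 21/5, 9/2, 11, 7/4)

70/509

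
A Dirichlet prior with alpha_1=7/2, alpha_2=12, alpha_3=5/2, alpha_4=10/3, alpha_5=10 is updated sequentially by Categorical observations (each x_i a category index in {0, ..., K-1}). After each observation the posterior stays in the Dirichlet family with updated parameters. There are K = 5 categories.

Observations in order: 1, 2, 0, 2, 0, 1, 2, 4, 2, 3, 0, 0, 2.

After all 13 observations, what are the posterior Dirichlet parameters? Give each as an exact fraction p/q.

obs 1: x=1 → posterior Dirichlet(7/2, 13, 5/2, 10/3, 10)
obs 2: x=2 → posterior Dirichlet(7/2, 13, 7/2, 10/3, 10)
obs 3: x=0 → posterior Dirichlet(9/2, 13, 7/2, 10/3, 10)
obs 4: x=2 → posterior Dirichlet(9/2, 13, 9/2, 10/3, 10)
obs 5: x=0 → posterior Dirichlet(11/2, 13, 9/2, 10/3, 10)
obs 6: x=1 → posterior Dirichlet(11/2, 14, 9/2, 10/3, 10)
obs 7: x=2 → posterior Dirichlet(11/2, 14, 11/2, 10/3, 10)
obs 8: x=4 → posterior Dirichlet(11/2, 14, 11/2, 10/3, 11)
obs 9: x=2 → posterior Dirichlet(11/2, 14, 13/2, 10/3, 11)
obs 10: x=3 → posterior Dirichlet(11/2, 14, 13/2, 13/3, 11)
obs 11: x=0 → posterior Dirichlet(13/2, 14, 13/2, 13/3, 11)
obs 12: x=0 → posterior Dirichlet(15/2, 14, 13/2, 13/3, 11)
obs 13: x=2 → posterior Dirichlet(15/2, 14, 15/2, 13/3, 11)

alpha_1=15/2, alpha_2=14, alpha_3=15/2, alpha_4=13/3, alpha_5=11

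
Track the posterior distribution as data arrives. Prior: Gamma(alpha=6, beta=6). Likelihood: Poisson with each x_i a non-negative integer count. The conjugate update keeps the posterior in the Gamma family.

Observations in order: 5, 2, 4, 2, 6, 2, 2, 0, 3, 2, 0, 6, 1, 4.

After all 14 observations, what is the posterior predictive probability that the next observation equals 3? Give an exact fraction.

obs 1: x=5 → posterior Gamma(11, 7)
obs 2: x=2 → posterior Gamma(13, 8)
obs 3: x=4 → posterior Gamma(17, 9)
obs 4: x=2 → posterior Gamma(19, 10)
obs 5: x=6 → posterior Gamma(25, 11)
obs 6: x=2 → posterior Gamma(27, 12)
obs 7: x=2 → posterior Gamma(29, 13)
obs 8: x=0 → posterior Gamma(29, 14)
obs 9: x=3 → posterior Gamma(32, 15)
obs 10: x=2 → posterior Gamma(34, 16)
obs 11: x=0 → posterior Gamma(34, 17)
obs 12: x=6 → posterior Gamma(40, 18)
obs 13: x=1 → posterior Gamma(41, 19)
obs 14: x=4 → posterior Gamma(45, 20)

190171531140136960000000000000000000000000000000000000000000000/975899043878094502181750926414685311076409087612386488657473387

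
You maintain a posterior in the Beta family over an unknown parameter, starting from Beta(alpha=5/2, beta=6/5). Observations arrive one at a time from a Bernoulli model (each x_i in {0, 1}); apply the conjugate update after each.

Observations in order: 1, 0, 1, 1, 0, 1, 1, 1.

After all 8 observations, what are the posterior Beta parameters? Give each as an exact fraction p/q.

alpha=17/2, beta=16/5

obs 1: x=1 → posterior Beta(7/2, 6/5)
obs 2: x=0 → posterior Beta(7/2, 11/5)
obs 3: x=1 → posterior Beta(9/2, 11/5)
obs 4: x=1 → posterior Beta(11/2, 11/5)
obs 5: x=0 → posterior Beta(11/2, 16/5)
obs 6: x=1 → posterior Beta(13/2, 16/5)
obs 7: x=1 → posterior Beta(15/2, 16/5)
obs 8: x=1 → posterior Beta(17/2, 16/5)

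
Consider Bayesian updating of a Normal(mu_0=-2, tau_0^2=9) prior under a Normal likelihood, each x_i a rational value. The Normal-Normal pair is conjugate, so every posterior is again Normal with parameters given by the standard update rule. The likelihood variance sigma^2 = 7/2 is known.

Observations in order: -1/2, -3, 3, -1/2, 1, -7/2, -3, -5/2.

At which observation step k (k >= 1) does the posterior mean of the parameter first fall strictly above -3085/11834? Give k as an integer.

k = 5

obs 1: x=-1/2 → posterior Normal(-23/25, 63/25)
obs 2: x=-3 → posterior Normal(-77/43, 63/43)
obs 3: x=3 → posterior Normal(-23/61, 63/61)
obs 4: x=-1/2 → posterior Normal(-32/79, 63/79)
obs 5: x=1 → posterior Normal(-14/97, 63/97)
obs 6: x=-7/2 → posterior Normal(-77/115, 63/115)
obs 7: x=-3 → posterior Normal(-131/133, 9/19)
obs 8: x=-5/2 → posterior Normal(-176/151, 63/151)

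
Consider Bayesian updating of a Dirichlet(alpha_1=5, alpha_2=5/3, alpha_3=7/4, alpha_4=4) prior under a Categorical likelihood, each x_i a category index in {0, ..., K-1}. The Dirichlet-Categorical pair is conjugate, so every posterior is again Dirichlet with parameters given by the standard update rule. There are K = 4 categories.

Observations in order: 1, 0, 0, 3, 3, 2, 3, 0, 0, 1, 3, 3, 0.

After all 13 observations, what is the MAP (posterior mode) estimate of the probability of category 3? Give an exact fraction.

96/257

obs 1: x=1 → posterior Dirichlet(5, 8/3, 7/4, 4)
obs 2: x=0 → posterior Dirichlet(6, 8/3, 7/4, 4)
obs 3: x=0 → posterior Dirichlet(7, 8/3, 7/4, 4)
obs 4: x=3 → posterior Dirichlet(7, 8/3, 7/4, 5)
obs 5: x=3 → posterior Dirichlet(7, 8/3, 7/4, 6)
obs 6: x=2 → posterior Dirichlet(7, 8/3, 11/4, 6)
obs 7: x=3 → posterior Dirichlet(7, 8/3, 11/4, 7)
obs 8: x=0 → posterior Dirichlet(8, 8/3, 11/4, 7)
obs 9: x=0 → posterior Dirichlet(9, 8/3, 11/4, 7)
obs 10: x=1 → posterior Dirichlet(9, 11/3, 11/4, 7)
obs 11: x=3 → posterior Dirichlet(9, 11/3, 11/4, 8)
obs 12: x=3 → posterior Dirichlet(9, 11/3, 11/4, 9)
obs 13: x=0 → posterior Dirichlet(10, 11/3, 11/4, 9)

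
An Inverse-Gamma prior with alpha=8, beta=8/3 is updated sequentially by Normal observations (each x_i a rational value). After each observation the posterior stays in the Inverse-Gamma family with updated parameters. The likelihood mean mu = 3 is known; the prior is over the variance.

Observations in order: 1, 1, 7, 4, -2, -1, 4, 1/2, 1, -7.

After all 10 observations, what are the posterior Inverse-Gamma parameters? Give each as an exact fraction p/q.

alpha=13, beta=2191/24

obs 1: x=1 → posterior Inverse-Gamma(17/2, 14/3)
obs 2: x=1 → posterior Inverse-Gamma(9, 20/3)
obs 3: x=7 → posterior Inverse-Gamma(19/2, 44/3)
obs 4: x=4 → posterior Inverse-Gamma(10, 91/6)
obs 5: x=-2 → posterior Inverse-Gamma(21/2, 83/3)
obs 6: x=-1 → posterior Inverse-Gamma(11, 107/3)
obs 7: x=4 → posterior Inverse-Gamma(23/2, 217/6)
obs 8: x=1/2 → posterior Inverse-Gamma(12, 943/24)
obs 9: x=1 → posterior Inverse-Gamma(25/2, 991/24)
obs 10: x=-7 → posterior Inverse-Gamma(13, 2191/24)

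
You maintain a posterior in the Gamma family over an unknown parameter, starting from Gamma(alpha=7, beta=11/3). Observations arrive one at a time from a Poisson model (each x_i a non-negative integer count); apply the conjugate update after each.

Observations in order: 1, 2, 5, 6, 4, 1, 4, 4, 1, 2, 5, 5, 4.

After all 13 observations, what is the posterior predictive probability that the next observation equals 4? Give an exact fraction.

obs 1: x=1 → posterior Gamma(8, 14/3)
obs 2: x=2 → posterior Gamma(10, 17/3)
obs 3: x=5 → posterior Gamma(15, 20/3)
obs 4: x=6 → posterior Gamma(21, 23/3)
obs 5: x=4 → posterior Gamma(25, 26/3)
obs 6: x=1 → posterior Gamma(26, 29/3)
obs 7: x=4 → posterior Gamma(30, 32/3)
obs 8: x=4 → posterior Gamma(34, 35/3)
obs 9: x=1 → posterior Gamma(35, 38/3)
obs 10: x=2 → posterior Gamma(37, 41/3)
obs 11: x=5 → posterior Gamma(42, 44/3)
obs 12: x=5 → posterior Gamma(47, 47/3)
obs 13: x=4 → posterior Gamma(51, 50/3)

214640305529201214085333049297332763671875000000000000000000000000000000000000000000000000000/1290912952746203743021313145565550452482273015820338964758771936617566192284961834966575969769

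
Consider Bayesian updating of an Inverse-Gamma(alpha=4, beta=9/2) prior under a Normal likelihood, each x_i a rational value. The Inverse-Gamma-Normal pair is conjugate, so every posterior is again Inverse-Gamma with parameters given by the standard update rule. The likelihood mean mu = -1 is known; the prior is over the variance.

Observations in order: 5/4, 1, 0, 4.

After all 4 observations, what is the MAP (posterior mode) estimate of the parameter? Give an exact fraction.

705/224

obs 1: x=5/4 → posterior Inverse-Gamma(9/2, 225/32)
obs 2: x=1 → posterior Inverse-Gamma(5, 289/32)
obs 3: x=0 → posterior Inverse-Gamma(11/2, 305/32)
obs 4: x=4 → posterior Inverse-Gamma(6, 705/32)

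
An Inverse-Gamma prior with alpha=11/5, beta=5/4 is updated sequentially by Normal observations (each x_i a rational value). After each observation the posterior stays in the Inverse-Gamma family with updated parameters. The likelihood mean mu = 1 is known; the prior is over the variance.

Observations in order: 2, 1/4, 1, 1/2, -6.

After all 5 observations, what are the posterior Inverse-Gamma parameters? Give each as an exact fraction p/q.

alpha=47/10, beta=853/32

obs 1: x=2 → posterior Inverse-Gamma(27/10, 7/4)
obs 2: x=1/4 → posterior Inverse-Gamma(16/5, 65/32)
obs 3: x=1 → posterior Inverse-Gamma(37/10, 65/32)
obs 4: x=1/2 → posterior Inverse-Gamma(21/5, 69/32)
obs 5: x=-6 → posterior Inverse-Gamma(47/10, 853/32)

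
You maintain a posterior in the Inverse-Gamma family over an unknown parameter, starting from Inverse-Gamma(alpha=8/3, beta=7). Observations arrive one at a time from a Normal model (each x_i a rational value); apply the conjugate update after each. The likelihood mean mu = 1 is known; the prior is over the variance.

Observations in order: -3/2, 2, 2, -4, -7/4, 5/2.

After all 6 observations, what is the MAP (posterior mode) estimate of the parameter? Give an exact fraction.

2739/640

obs 1: x=-3/2 → posterior Inverse-Gamma(19/6, 81/8)
obs 2: x=2 → posterior Inverse-Gamma(11/3, 85/8)
obs 3: x=2 → posterior Inverse-Gamma(25/6, 89/8)
obs 4: x=-4 → posterior Inverse-Gamma(14/3, 189/8)
obs 5: x=-7/4 → posterior Inverse-Gamma(31/6, 877/32)
obs 6: x=5/2 → posterior Inverse-Gamma(17/3, 913/32)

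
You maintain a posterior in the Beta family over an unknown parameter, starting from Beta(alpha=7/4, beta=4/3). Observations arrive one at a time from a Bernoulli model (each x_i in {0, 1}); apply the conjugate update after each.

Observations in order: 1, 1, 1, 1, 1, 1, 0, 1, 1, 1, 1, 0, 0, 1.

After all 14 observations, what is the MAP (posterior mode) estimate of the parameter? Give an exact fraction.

141/181

obs 1: x=1 → posterior Beta(11/4, 4/3)
obs 2: x=1 → posterior Beta(15/4, 4/3)
obs 3: x=1 → posterior Beta(19/4, 4/3)
obs 4: x=1 → posterior Beta(23/4, 4/3)
obs 5: x=1 → posterior Beta(27/4, 4/3)
obs 6: x=1 → posterior Beta(31/4, 4/3)
obs 7: x=0 → posterior Beta(31/4, 7/3)
obs 8: x=1 → posterior Beta(35/4, 7/3)
obs 9: x=1 → posterior Beta(39/4, 7/3)
obs 10: x=1 → posterior Beta(43/4, 7/3)
obs 11: x=1 → posterior Beta(47/4, 7/3)
obs 12: x=0 → posterior Beta(47/4, 10/3)
obs 13: x=0 → posterior Beta(47/4, 13/3)
obs 14: x=1 → posterior Beta(51/4, 13/3)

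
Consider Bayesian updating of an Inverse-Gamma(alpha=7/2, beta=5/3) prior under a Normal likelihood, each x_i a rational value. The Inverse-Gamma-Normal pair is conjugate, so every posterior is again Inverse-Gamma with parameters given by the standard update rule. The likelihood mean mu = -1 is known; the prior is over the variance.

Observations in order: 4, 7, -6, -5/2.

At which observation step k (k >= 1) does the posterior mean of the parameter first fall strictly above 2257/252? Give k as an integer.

obs 1: x=4 → posterior Inverse-Gamma(4, 85/6)
obs 2: x=7 → posterior Inverse-Gamma(9/2, 277/6)
obs 3: x=-6 → posterior Inverse-Gamma(5, 176/3)
obs 4: x=-5/2 → posterior Inverse-Gamma(11/2, 1435/24)

k = 2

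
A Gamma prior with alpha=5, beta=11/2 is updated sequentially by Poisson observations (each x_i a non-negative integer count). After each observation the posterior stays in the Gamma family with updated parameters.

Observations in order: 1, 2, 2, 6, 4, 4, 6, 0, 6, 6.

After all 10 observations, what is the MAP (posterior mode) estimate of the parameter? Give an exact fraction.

82/31

obs 1: x=1 → posterior Gamma(6, 13/2)
obs 2: x=2 → posterior Gamma(8, 15/2)
obs 3: x=2 → posterior Gamma(10, 17/2)
obs 4: x=6 → posterior Gamma(16, 19/2)
obs 5: x=4 → posterior Gamma(20, 21/2)
obs 6: x=4 → posterior Gamma(24, 23/2)
obs 7: x=6 → posterior Gamma(30, 25/2)
obs 8: x=0 → posterior Gamma(30, 27/2)
obs 9: x=6 → posterior Gamma(36, 29/2)
obs 10: x=6 → posterior Gamma(42, 31/2)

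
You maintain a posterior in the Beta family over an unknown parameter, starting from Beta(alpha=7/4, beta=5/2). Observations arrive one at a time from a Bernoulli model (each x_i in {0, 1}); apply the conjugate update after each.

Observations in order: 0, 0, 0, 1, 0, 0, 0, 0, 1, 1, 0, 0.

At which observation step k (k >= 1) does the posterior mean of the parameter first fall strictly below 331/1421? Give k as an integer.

obs 1: x=0 → posterior Beta(7/4, 7/2)
obs 2: x=0 → posterior Beta(7/4, 9/2)
obs 3: x=0 → posterior Beta(7/4, 11/2)
obs 4: x=1 → posterior Beta(11/4, 11/2)
obs 5: x=0 → posterior Beta(11/4, 13/2)
obs 6: x=0 → posterior Beta(11/4, 15/2)
obs 7: x=0 → posterior Beta(11/4, 17/2)
obs 8: x=0 → posterior Beta(11/4, 19/2)
obs 9: x=1 → posterior Beta(15/4, 19/2)
obs 10: x=1 → posterior Beta(19/4, 19/2)
obs 11: x=0 → posterior Beta(19/4, 21/2)
obs 12: x=0 → posterior Beta(19/4, 23/2)

k = 8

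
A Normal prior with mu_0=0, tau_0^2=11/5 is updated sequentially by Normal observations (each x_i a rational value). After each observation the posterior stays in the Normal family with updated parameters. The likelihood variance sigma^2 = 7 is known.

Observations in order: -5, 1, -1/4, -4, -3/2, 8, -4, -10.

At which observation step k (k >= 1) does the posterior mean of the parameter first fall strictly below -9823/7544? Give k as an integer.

k = 8

obs 1: x=-5 → posterior Normal(-55/46, 77/46)
obs 2: x=1 → posterior Normal(-44/57, 77/57)
obs 3: x=-1/4 → posterior Normal(-11/16, 77/68)
obs 4: x=-4 → posterior Normal(-363/316, 77/79)
obs 5: x=-3/2 → posterior Normal(-143/120, 77/90)
obs 6: x=8 → posterior Normal(-77/404, 77/101)
obs 7: x=-4 → posterior Normal(-253/448, 11/16)
obs 8: x=-10 → posterior Normal(-231/164, 77/123)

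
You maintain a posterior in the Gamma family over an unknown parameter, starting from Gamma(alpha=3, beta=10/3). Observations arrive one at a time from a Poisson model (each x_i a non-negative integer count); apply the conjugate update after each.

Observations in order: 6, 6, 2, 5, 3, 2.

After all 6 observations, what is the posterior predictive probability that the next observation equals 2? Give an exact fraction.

4027181058260285045802586482783799606247424/17761887753093897979823770061456102763834271

obs 1: x=6 → posterior Gamma(9, 13/3)
obs 2: x=6 → posterior Gamma(15, 16/3)
obs 3: x=2 → posterior Gamma(17, 19/3)
obs 4: x=5 → posterior Gamma(22, 22/3)
obs 5: x=3 → posterior Gamma(25, 25/3)
obs 6: x=2 → posterior Gamma(27, 28/3)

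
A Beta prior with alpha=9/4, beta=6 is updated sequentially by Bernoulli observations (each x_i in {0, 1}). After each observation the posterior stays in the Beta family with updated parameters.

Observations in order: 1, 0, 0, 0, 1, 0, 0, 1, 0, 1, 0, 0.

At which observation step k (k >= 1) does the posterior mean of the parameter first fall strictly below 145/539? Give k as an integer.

k = 4

obs 1: x=1 → posterior Beta(13/4, 6)
obs 2: x=0 → posterior Beta(13/4, 7)
obs 3: x=0 → posterior Beta(13/4, 8)
obs 4: x=0 → posterior Beta(13/4, 9)
obs 5: x=1 → posterior Beta(17/4, 9)
obs 6: x=0 → posterior Beta(17/4, 10)
obs 7: x=0 → posterior Beta(17/4, 11)
obs 8: x=1 → posterior Beta(21/4, 11)
obs 9: x=0 → posterior Beta(21/4, 12)
obs 10: x=1 → posterior Beta(25/4, 12)
obs 11: x=0 → posterior Beta(25/4, 13)
obs 12: x=0 → posterior Beta(25/4, 14)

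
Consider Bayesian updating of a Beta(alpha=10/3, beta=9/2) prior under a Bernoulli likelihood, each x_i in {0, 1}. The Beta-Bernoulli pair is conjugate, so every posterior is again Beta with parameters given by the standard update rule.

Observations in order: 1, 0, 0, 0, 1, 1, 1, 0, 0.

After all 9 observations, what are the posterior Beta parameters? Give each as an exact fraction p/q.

alpha=22/3, beta=19/2

obs 1: x=1 → posterior Beta(13/3, 9/2)
obs 2: x=0 → posterior Beta(13/3, 11/2)
obs 3: x=0 → posterior Beta(13/3, 13/2)
obs 4: x=0 → posterior Beta(13/3, 15/2)
obs 5: x=1 → posterior Beta(16/3, 15/2)
obs 6: x=1 → posterior Beta(19/3, 15/2)
obs 7: x=1 → posterior Beta(22/3, 15/2)
obs 8: x=0 → posterior Beta(22/3, 17/2)
obs 9: x=0 → posterior Beta(22/3, 19/2)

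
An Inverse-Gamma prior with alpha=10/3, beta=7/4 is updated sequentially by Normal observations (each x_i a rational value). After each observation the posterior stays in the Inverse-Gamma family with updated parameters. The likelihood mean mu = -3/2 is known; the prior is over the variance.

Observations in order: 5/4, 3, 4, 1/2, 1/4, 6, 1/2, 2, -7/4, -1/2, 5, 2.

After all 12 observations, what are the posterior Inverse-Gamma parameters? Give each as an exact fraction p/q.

alpha=28/3, beta=3147/32

obs 1: x=5/4 → posterior Inverse-Gamma(23/6, 177/32)
obs 2: x=3 → posterior Inverse-Gamma(13/3, 501/32)
obs 3: x=4 → posterior Inverse-Gamma(29/6, 985/32)
obs 4: x=1/2 → posterior Inverse-Gamma(16/3, 1049/32)
obs 5: x=1/4 → posterior Inverse-Gamma(35/6, 549/16)
obs 6: x=6 → posterior Inverse-Gamma(19/3, 999/16)
obs 7: x=1/2 → posterior Inverse-Gamma(41/6, 1031/16)
obs 8: x=2 → posterior Inverse-Gamma(22/3, 1129/16)
obs 9: x=-7/4 → posterior Inverse-Gamma(47/6, 2259/32)
obs 10: x=-1/2 → posterior Inverse-Gamma(25/3, 2275/32)
obs 11: x=5 → posterior Inverse-Gamma(53/6, 2951/32)
obs 12: x=2 → posterior Inverse-Gamma(28/3, 3147/32)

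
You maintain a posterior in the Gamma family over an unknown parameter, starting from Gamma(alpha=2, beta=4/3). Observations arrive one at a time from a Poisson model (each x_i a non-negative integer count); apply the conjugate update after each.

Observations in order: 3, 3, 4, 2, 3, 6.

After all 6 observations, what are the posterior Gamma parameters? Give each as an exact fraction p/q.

alpha=23, beta=22/3

obs 1: x=3 → posterior Gamma(5, 7/3)
obs 2: x=3 → posterior Gamma(8, 10/3)
obs 3: x=4 → posterior Gamma(12, 13/3)
obs 4: x=2 → posterior Gamma(14, 16/3)
obs 5: x=3 → posterior Gamma(17, 19/3)
obs 6: x=6 → posterior Gamma(23, 22/3)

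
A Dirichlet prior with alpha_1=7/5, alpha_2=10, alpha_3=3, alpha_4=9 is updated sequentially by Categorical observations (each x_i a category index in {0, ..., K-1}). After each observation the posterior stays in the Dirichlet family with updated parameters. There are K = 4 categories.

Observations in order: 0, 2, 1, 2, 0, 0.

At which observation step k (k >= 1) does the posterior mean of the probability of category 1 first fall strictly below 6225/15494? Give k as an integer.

k = 2

obs 1: x=0 → posterior Dirichlet(12/5, 10, 3, 9)
obs 2: x=2 → posterior Dirichlet(12/5, 10, 4, 9)
obs 3: x=1 → posterior Dirichlet(12/5, 11, 4, 9)
obs 4: x=2 → posterior Dirichlet(12/5, 11, 5, 9)
obs 5: x=0 → posterior Dirichlet(17/5, 11, 5, 9)
obs 6: x=0 → posterior Dirichlet(22/5, 11, 5, 9)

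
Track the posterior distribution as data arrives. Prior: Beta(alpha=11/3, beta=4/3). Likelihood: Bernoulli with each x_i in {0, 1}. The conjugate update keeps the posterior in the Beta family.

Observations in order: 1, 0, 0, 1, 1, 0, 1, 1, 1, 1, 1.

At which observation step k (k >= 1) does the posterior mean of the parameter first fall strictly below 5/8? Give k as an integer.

obs 1: x=1 → posterior Beta(14/3, 4/3)
obs 2: x=0 → posterior Beta(14/3, 7/3)
obs 3: x=0 → posterior Beta(14/3, 10/3)
obs 4: x=1 → posterior Beta(17/3, 10/3)
obs 5: x=1 → posterior Beta(20/3, 10/3)
obs 6: x=0 → posterior Beta(20/3, 13/3)
obs 7: x=1 → posterior Beta(23/3, 13/3)
obs 8: x=1 → posterior Beta(26/3, 13/3)
obs 9: x=1 → posterior Beta(29/3, 13/3)
obs 10: x=1 → posterior Beta(32/3, 13/3)
obs 11: x=1 → posterior Beta(35/3, 13/3)

k = 3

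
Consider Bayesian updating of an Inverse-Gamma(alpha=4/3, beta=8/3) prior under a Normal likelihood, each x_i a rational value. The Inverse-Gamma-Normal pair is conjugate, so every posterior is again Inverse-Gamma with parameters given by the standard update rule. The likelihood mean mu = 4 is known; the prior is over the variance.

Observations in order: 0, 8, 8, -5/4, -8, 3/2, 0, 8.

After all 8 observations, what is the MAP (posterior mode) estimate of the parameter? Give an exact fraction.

obs 1: x=0 → posterior Inverse-Gamma(11/6, 32/3)
obs 2: x=8 → posterior Inverse-Gamma(7/3, 56/3)
obs 3: x=8 → posterior Inverse-Gamma(17/6, 80/3)
obs 4: x=-5/4 → posterior Inverse-Gamma(10/3, 3883/96)
obs 5: x=-8 → posterior Inverse-Gamma(23/6, 10795/96)
obs 6: x=3/2 → posterior Inverse-Gamma(13/3, 11095/96)
obs 7: x=0 → posterior Inverse-Gamma(29/6, 11863/96)
obs 8: x=8 → posterior Inverse-Gamma(16/3, 12631/96)

12631/608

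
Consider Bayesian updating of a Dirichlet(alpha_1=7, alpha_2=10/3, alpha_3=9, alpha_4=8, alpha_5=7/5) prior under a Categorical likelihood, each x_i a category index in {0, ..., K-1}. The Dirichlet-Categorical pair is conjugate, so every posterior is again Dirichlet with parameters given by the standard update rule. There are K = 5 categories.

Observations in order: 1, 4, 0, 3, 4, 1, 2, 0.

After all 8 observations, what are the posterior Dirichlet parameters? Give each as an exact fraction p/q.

alpha_1=9, alpha_2=16/3, alpha_3=10, alpha_4=9, alpha_5=17/5

obs 1: x=1 → posterior Dirichlet(7, 13/3, 9, 8, 7/5)
obs 2: x=4 → posterior Dirichlet(7, 13/3, 9, 8, 12/5)
obs 3: x=0 → posterior Dirichlet(8, 13/3, 9, 8, 12/5)
obs 4: x=3 → posterior Dirichlet(8, 13/3, 9, 9, 12/5)
obs 5: x=4 → posterior Dirichlet(8, 13/3, 9, 9, 17/5)
obs 6: x=1 → posterior Dirichlet(8, 16/3, 9, 9, 17/5)
obs 7: x=2 → posterior Dirichlet(8, 16/3, 10, 9, 17/5)
obs 8: x=0 → posterior Dirichlet(9, 16/3, 10, 9, 17/5)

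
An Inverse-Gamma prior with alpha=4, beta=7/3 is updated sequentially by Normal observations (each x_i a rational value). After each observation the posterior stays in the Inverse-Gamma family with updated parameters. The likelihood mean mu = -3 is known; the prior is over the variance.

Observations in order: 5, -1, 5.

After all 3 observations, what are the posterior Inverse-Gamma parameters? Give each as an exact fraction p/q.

obs 1: x=5 → posterior Inverse-Gamma(9/2, 103/3)
obs 2: x=-1 → posterior Inverse-Gamma(5, 109/3)
obs 3: x=5 → posterior Inverse-Gamma(11/2, 205/3)

alpha=11/2, beta=205/3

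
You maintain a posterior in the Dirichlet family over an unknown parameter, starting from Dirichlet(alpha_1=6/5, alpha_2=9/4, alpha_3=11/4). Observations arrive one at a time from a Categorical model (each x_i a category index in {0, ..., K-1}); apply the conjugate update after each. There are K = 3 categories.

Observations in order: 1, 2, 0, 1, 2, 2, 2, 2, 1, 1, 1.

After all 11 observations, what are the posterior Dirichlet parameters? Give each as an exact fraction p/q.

alpha_1=11/5, alpha_2=29/4, alpha_3=31/4

obs 1: x=1 → posterior Dirichlet(6/5, 13/4, 11/4)
obs 2: x=2 → posterior Dirichlet(6/5, 13/4, 15/4)
obs 3: x=0 → posterior Dirichlet(11/5, 13/4, 15/4)
obs 4: x=1 → posterior Dirichlet(11/5, 17/4, 15/4)
obs 5: x=2 → posterior Dirichlet(11/5, 17/4, 19/4)
obs 6: x=2 → posterior Dirichlet(11/5, 17/4, 23/4)
obs 7: x=2 → posterior Dirichlet(11/5, 17/4, 27/4)
obs 8: x=2 → posterior Dirichlet(11/5, 17/4, 31/4)
obs 9: x=1 → posterior Dirichlet(11/5, 21/4, 31/4)
obs 10: x=1 → posterior Dirichlet(11/5, 25/4, 31/4)
obs 11: x=1 → posterior Dirichlet(11/5, 29/4, 31/4)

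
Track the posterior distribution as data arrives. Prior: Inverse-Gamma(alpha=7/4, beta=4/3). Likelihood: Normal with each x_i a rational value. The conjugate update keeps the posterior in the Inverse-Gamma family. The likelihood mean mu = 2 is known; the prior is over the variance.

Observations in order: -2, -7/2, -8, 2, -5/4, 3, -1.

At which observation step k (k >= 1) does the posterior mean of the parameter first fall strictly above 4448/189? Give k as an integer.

k = 3

obs 1: x=-2 → posterior Inverse-Gamma(9/4, 28/3)
obs 2: x=-7/2 → posterior Inverse-Gamma(11/4, 587/24)
obs 3: x=-8 → posterior Inverse-Gamma(13/4, 1787/24)
obs 4: x=2 → posterior Inverse-Gamma(15/4, 1787/24)
obs 5: x=-5/4 → posterior Inverse-Gamma(17/4, 7655/96)
obs 6: x=3 → posterior Inverse-Gamma(19/4, 7703/96)
obs 7: x=-1 → posterior Inverse-Gamma(21/4, 8135/96)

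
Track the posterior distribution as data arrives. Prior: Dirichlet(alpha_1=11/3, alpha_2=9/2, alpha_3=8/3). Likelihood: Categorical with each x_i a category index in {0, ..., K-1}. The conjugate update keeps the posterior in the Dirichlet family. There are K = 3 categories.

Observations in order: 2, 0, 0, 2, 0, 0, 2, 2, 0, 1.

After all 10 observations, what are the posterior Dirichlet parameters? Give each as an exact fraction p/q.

obs 1: x=2 → posterior Dirichlet(11/3, 9/2, 11/3)
obs 2: x=0 → posterior Dirichlet(14/3, 9/2, 11/3)
obs 3: x=0 → posterior Dirichlet(17/3, 9/2, 11/3)
obs 4: x=2 → posterior Dirichlet(17/3, 9/2, 14/3)
obs 5: x=0 → posterior Dirichlet(20/3, 9/2, 14/3)
obs 6: x=0 → posterior Dirichlet(23/3, 9/2, 14/3)
obs 7: x=2 → posterior Dirichlet(23/3, 9/2, 17/3)
obs 8: x=2 → posterior Dirichlet(23/3, 9/2, 20/3)
obs 9: x=0 → posterior Dirichlet(26/3, 9/2, 20/3)
obs 10: x=1 → posterior Dirichlet(26/3, 11/2, 20/3)

alpha_1=26/3, alpha_2=11/2, alpha_3=20/3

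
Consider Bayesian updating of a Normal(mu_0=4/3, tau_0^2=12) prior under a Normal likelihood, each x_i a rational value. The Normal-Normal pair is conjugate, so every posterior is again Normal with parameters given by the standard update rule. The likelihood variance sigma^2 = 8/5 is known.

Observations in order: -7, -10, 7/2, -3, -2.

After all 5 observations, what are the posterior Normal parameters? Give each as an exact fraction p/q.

mu_0=-1649/462, tau_0^2=24/77

obs 1: x=-7 → posterior Normal(-307/51, 24/17)
obs 2: x=-10 → posterior Normal(-757/96, 3/4)
obs 3: x=7/2 → posterior Normal(-1199/282, 24/47)
obs 4: x=-3 → posterior Normal(-1469/372, 12/31)
obs 5: x=-2 → posterior Normal(-1649/462, 24/77)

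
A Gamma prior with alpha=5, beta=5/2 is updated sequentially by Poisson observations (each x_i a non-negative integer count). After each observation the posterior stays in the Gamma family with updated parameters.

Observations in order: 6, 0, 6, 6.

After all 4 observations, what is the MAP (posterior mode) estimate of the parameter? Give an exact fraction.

44/13

obs 1: x=6 → posterior Gamma(11, 7/2)
obs 2: x=0 → posterior Gamma(11, 9/2)
obs 3: x=6 → posterior Gamma(17, 11/2)
obs 4: x=6 → posterior Gamma(23, 13/2)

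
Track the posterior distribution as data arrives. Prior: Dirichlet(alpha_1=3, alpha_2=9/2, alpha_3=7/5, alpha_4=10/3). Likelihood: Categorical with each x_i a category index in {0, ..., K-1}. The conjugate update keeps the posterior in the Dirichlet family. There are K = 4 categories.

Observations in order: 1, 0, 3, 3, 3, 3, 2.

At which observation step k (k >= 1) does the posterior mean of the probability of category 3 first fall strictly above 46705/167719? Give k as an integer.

obs 1: x=1 → posterior Dirichlet(3, 11/2, 7/5, 10/3)
obs 2: x=0 → posterior Dirichlet(4, 11/2, 7/5, 10/3)
obs 3: x=3 → posterior Dirichlet(4, 11/2, 7/5, 13/3)
obs 4: x=3 → posterior Dirichlet(4, 11/2, 7/5, 16/3)
obs 5: x=3 → posterior Dirichlet(4, 11/2, 7/5, 19/3)
obs 6: x=3 → posterior Dirichlet(4, 11/2, 7/5, 22/3)
obs 7: x=2 → posterior Dirichlet(4, 11/2, 12/5, 22/3)

k = 3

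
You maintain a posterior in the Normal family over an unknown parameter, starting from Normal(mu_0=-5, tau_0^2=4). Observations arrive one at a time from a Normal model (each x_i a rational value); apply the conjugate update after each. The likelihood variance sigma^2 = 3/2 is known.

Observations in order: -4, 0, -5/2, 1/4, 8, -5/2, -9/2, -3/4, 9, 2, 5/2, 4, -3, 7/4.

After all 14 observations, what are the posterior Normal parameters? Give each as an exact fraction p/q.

mu_0=67/115, tau_0^2=12/115

obs 1: x=-4 → posterior Normal(-47/11, 12/11)
obs 2: x=0 → posterior Normal(-47/19, 12/19)
obs 3: x=-5/2 → posterior Normal(-67/27, 4/9)
obs 4: x=1/4 → posterior Normal(-13/7, 12/35)
obs 5: x=8 → posterior Normal(-1/43, 12/43)
obs 6: x=-5/2 → posterior Normal(-7/17, 4/17)
obs 7: x=-9/2 → posterior Normal(-57/59, 12/59)
obs 8: x=-3/4 → posterior Normal(-63/67, 12/67)
obs 9: x=9 → posterior Normal(3/25, 4/25)
obs 10: x=2 → posterior Normal(25/83, 12/83)
obs 11: x=5/2 → posterior Normal(45/91, 12/91)
obs 12: x=4 → posterior Normal(7/9, 4/33)
obs 13: x=-3 → posterior Normal(53/107, 12/107)
obs 14: x=7/4 → posterior Normal(67/115, 12/115)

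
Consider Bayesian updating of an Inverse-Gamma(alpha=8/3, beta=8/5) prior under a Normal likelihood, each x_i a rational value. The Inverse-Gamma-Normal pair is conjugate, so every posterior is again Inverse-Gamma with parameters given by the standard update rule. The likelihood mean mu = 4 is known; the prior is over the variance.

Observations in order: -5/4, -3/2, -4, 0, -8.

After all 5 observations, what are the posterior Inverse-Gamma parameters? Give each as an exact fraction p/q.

obs 1: x=-5/4 → posterior Inverse-Gamma(19/6, 2461/160)
obs 2: x=-3/2 → posterior Inverse-Gamma(11/3, 4881/160)
obs 3: x=-4 → posterior Inverse-Gamma(25/6, 10001/160)
obs 4: x=0 → posterior Inverse-Gamma(14/3, 11281/160)
obs 5: x=-8 → posterior Inverse-Gamma(31/6, 22801/160)

alpha=31/6, beta=22801/160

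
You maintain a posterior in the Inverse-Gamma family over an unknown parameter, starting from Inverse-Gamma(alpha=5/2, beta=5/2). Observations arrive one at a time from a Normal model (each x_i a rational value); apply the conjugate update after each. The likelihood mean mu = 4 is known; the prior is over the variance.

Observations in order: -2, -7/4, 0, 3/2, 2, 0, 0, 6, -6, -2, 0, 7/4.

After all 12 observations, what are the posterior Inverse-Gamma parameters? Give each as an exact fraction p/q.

alpha=17/2, beta=2347/16

obs 1: x=-2 → posterior Inverse-Gamma(3, 41/2)
obs 2: x=-7/4 → posterior Inverse-Gamma(7/2, 1185/32)
obs 3: x=0 → posterior Inverse-Gamma(4, 1441/32)
obs 4: x=3/2 → posterior Inverse-Gamma(9/2, 1541/32)
obs 5: x=2 → posterior Inverse-Gamma(5, 1605/32)
obs 6: x=0 → posterior Inverse-Gamma(11/2, 1861/32)
obs 7: x=0 → posterior Inverse-Gamma(6, 2117/32)
obs 8: x=6 → posterior Inverse-Gamma(13/2, 2181/32)
obs 9: x=-6 → posterior Inverse-Gamma(7, 3781/32)
obs 10: x=-2 → posterior Inverse-Gamma(15/2, 4357/32)
obs 11: x=0 → posterior Inverse-Gamma(8, 4613/32)
obs 12: x=7/4 → posterior Inverse-Gamma(17/2, 2347/16)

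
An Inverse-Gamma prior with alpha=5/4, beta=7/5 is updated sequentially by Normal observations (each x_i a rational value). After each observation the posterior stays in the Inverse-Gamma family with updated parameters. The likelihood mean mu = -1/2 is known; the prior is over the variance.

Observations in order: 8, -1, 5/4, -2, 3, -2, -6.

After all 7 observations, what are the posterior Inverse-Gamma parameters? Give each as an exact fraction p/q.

obs 1: x=8 → posterior Inverse-Gamma(7/4, 1501/40)
obs 2: x=-1 → posterior Inverse-Gamma(9/4, 753/20)
obs 3: x=5/4 → posterior Inverse-Gamma(11/4, 6269/160)
obs 4: x=-2 → posterior Inverse-Gamma(13/4, 6449/160)
obs 5: x=3 → posterior Inverse-Gamma(15/4, 7429/160)
obs 6: x=-2 → posterior Inverse-Gamma(17/4, 7609/160)
obs 7: x=-6 → posterior Inverse-Gamma(19/4, 10029/160)

alpha=19/4, beta=10029/160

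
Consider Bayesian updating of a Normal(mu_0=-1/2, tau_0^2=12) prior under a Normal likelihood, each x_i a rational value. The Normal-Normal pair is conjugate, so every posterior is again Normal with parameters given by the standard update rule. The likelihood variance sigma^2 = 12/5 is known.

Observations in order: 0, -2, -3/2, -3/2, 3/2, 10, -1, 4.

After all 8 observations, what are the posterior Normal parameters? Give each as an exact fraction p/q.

mu_0=47/41, tau_0^2=12/41

obs 1: x=0 → posterior Normal(-1/12, 2)
obs 2: x=-2 → posterior Normal(-21/22, 12/11)
obs 3: x=-3/2 → posterior Normal(-9/8, 3/4)
obs 4: x=-3/2 → posterior Normal(-17/14, 4/7)
obs 5: x=3/2 → posterior Normal(-9/13, 6/13)
obs 6: x=10 → posterior Normal(32/31, 12/31)
obs 7: x=-1 → posterior Normal(3/4, 1/3)
obs 8: x=4 → posterior Normal(47/41, 12/41)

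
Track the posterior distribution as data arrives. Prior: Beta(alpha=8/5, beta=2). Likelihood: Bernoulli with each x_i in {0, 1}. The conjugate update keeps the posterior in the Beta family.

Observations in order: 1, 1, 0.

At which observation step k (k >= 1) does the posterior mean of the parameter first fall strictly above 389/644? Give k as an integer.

k = 2

obs 1: x=1 → posterior Beta(13/5, 2)
obs 2: x=1 → posterior Beta(18/5, 2)
obs 3: x=0 → posterior Beta(18/5, 3)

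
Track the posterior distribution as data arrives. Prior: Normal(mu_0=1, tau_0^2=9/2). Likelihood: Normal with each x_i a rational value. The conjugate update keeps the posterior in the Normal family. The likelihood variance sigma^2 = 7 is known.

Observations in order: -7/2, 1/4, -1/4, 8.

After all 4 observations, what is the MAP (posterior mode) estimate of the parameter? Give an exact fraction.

obs 1: x=-7/2 → posterior Normal(-35/46, 63/23)
obs 2: x=1/4 → posterior Normal(-61/128, 63/32)
obs 3: x=-1/4 → posterior Normal(-35/82, 63/41)
obs 4: x=8 → posterior Normal(109/100, 63/50)

109/100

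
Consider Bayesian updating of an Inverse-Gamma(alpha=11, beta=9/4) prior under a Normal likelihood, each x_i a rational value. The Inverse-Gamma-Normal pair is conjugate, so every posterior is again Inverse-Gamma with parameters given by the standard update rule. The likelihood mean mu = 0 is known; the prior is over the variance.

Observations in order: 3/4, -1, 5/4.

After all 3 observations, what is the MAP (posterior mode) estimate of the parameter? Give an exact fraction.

obs 1: x=3/4 → posterior Inverse-Gamma(23/2, 81/32)
obs 2: x=-1 → posterior Inverse-Gamma(12, 97/32)
obs 3: x=5/4 → posterior Inverse-Gamma(25/2, 61/16)

61/216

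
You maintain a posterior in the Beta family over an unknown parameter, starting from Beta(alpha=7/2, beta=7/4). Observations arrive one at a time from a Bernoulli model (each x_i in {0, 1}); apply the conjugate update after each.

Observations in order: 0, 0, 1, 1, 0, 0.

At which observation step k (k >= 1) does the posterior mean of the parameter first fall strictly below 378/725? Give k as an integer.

k = 2

obs 1: x=0 → posterior Beta(7/2, 11/4)
obs 2: x=0 → posterior Beta(7/2, 15/4)
obs 3: x=1 → posterior Beta(9/2, 15/4)
obs 4: x=1 → posterior Beta(11/2, 15/4)
obs 5: x=0 → posterior Beta(11/2, 19/4)
obs 6: x=0 → posterior Beta(11/2, 23/4)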